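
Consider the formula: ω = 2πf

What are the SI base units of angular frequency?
Units of each symbol in ω = 2πf:
  f (frequency): 1/s
  The factor 2π is dimensionless.

Multiplying the contributions: [1/s]
Adding exponents of each base unit: s: -1
SI base units of angular frequency: 1/s

Answer: 1/s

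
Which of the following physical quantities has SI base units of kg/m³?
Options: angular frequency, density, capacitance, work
Checking the SI base units of each option:
  angular frequency (ω = 2πf): 1/s  ✗
  density (ρ = m/V): kg/m³  ✓ matches
  capacitance (C = Q/V): s⁴·A²/(kg·m²)  ✗
  work (W = Fd): kg·m²/s²  ✗

Only density has units kg/m³.

Answer: density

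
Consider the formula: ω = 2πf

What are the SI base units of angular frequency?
Units of each symbol in ω = 2πf:
  f (frequency): 1/s
  The factor 2π is dimensionless.

Multiplying the contributions: [1/s]
Adding exponents of each base unit: s: -1
SI base units of angular frequency: 1/s

Answer: 1/s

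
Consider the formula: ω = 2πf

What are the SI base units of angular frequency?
Units of each symbol in ω = 2πf:
  f (frequency): 1/s
  The factor 2π is dimensionless.

Multiplying the contributions: [1/s]
Adding exponents of each base unit: s: -1
SI base units of angular frequency: 1/s

Answer: 1/s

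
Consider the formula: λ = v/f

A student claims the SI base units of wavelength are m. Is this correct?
Units of each symbol in λ = v/f:
  v (wave speed): m/s
  f (frequency): 1/s  → in the denominator, contributes s

Multiplying the contributions: [m/s] · [s]
Adding exponents of each base unit: m: 1
SI base units of wavelength: m

The claimed units m match the derived units, so the claim is correct.

Answer: Yes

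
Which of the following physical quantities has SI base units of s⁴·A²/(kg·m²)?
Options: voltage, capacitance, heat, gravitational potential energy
Checking the SI base units of each option:
  voltage (V = IR): kg·m²/(s³·A)  ✗
  capacitance (C = Q/V): s⁴·A²/(kg·m²)  ✓ matches
  heat (Q = mcΔT): kg·m²/s²  ✗
  gravitational potential energy (U = -GMm/r): kg·m²/s²  ✗

Only capacitance has units s⁴·A²/(kg·m²).

Answer: capacitance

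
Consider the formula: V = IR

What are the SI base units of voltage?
Units of each symbol in V = IR:
  I (current): A
  R (resistance, in ohms): kg·m²/(s³·A²)

Multiplying the contributions: [A] · [kg·m²/(s³·A²)]
Adding exponents of each base unit: kg: 1, m: 2, s: -3, A: -1
SI base units of voltage: kg·m²/(s³·A)

Answer: kg·m²/(s³·A)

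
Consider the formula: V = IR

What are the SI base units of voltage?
Units of each symbol in V = IR:
  I (current): A
  R (resistance, in ohms): kg·m²/(s³·A²)

Multiplying the contributions: [A] · [kg·m²/(s³·A²)]
Adding exponents of each base unit: kg: 1, m: 2, s: -3, A: -1
SI base units of voltage: kg·m²/(s³·A)

Answer: kg·m²/(s³·A)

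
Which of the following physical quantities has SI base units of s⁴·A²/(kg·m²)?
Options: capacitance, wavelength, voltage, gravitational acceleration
Checking the SI base units of each option:
  capacitance (C = Q/V): s⁴·A²/(kg·m²)  ✓ matches
  wavelength (λ = v/f): m  ✗
  voltage (V = IR): kg·m²/(s³·A)  ✗
  gravitational acceleration (g = GM/r²): m/s²  ✗

Only capacitance has units s⁴·A²/(kg·m²).

Answer: capacitance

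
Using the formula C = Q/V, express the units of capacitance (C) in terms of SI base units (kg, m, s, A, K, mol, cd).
Units of each symbol in C = Q/V:
  Q (charge, in coulombs): s·A
  V (voltage, in volts): kg·m²/(s³·A)  → in the denominator, contributes s³·A/(kg·m²)

Multiplying the contributions: [s·A] · [s³·A/(kg·m²)]
Adding exponents of each base unit: kg: -1, m: -2, s: 4, A: 2
SI base units of capacitance: s⁴·A²/(kg·m²)

Answer: s⁴·A²/(kg·m²)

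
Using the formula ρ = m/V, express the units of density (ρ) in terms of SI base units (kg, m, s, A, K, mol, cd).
Units of each symbol in ρ = m/V:
  m (mass): kg
  V (volume): m³  → in the denominator, contributes 1/m³

Multiplying the contributions: [kg] · [1/m³]
Adding exponents of each base unit: kg: 1, m: -3
SI base units of density: kg/m³

Answer: kg/m³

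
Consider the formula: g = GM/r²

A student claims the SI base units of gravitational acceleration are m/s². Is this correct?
Units of each symbol in g = GM/r²:
  G (gravitational constant): m³/(kg·s²)
  M (mass): kg
  r (distance): m  → to the power 2 in the denominator, contributes 1/m²

Multiplying the contributions: [m³/(kg·s²)] · [kg] · [1/m²]
Adding exponents of each base unit: m: 1, s: -2
SI base units of gravitational acceleration: m/s²

The claimed units m/s² match the derived units, so the claim is correct.

Answer: Yes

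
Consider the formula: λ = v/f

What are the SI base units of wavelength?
Units of each symbol in λ = v/f:
  v (wave speed): m/s
  f (frequency): 1/s  → in the denominator, contributes s

Multiplying the contributions: [m/s] · [s]
Adding exponents of each base unit: m: 1
SI base units of wavelength: m

Answer: m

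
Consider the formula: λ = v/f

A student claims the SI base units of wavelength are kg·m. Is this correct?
Units of each symbol in λ = v/f:
  v (wave speed): m/s
  f (frequency): 1/s  → in the denominator, contributes s

Multiplying the contributions: [m/s] · [s]
Adding exponents of each base unit: m: 1
SI base units of wavelength: m

The claimed units kg·m (exponents kg: 1, m: 1) do not match the derived units m (exponents m: 1), so the claim is incorrect.

Answer: No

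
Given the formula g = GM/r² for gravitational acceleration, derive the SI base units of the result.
Units of each symbol in g = GM/r²:
  G (gravitational constant): m³/(kg·s²)
  M (mass): kg
  r (distance): m  → to the power 2 in the denominator, contributes 1/m²

Multiplying the contributions: [m³/(kg·s²)] · [kg] · [1/m²]
Adding exponents of each base unit: m: 1, s: -2
SI base units of gravitational acceleration: m/s²

Answer: m/s²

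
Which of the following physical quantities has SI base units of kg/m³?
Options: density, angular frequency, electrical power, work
Checking the SI base units of each option:
  density (ρ = m/V): kg/m³  ✓ matches
  angular frequency (ω = 2πf): 1/s  ✗
  electrical power (P = IV): kg·m²/s³  ✗
  work (W = Fd): kg·m²/s²  ✗

Only density has units kg/m³.

Answer: density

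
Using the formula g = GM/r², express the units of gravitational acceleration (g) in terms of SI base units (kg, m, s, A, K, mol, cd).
Units of each symbol in g = GM/r²:
  G (gravitational constant): m³/(kg·s²)
  M (mass): kg
  r (distance): m  → to the power 2 in the denominator, contributes 1/m²

Multiplying the contributions: [m³/(kg·s²)] · [kg] · [1/m²]
Adding exponents of each base unit: m: 1, s: -2
SI base units of gravitational acceleration: m/s²

Answer: m/s²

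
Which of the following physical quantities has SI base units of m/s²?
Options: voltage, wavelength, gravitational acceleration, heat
Checking the SI base units of each option:
  voltage (V = IR): kg·m²/(s³·A)  ✗
  wavelength (λ = v/f): m  ✗
  gravitational acceleration (g = GM/r²): m/s²  ✓ matches
  heat (Q = mcΔT): kg·m²/s²  ✗

Only gravitational acceleration has units m/s².

Answer: gravitational acceleration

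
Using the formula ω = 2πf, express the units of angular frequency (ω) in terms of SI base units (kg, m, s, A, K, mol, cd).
Units of each symbol in ω = 2πf:
  f (frequency): 1/s
  The factor 2π is dimensionless.

Multiplying the contributions: [1/s]
Adding exponents of each base unit: s: -1
SI base units of angular frequency: 1/s

Answer: 1/s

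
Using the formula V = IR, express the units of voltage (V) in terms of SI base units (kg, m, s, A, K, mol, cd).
Units of each symbol in V = IR:
  I (current): A
  R (resistance, in ohms): kg·m²/(s³·A²)

Multiplying the contributions: [A] · [kg·m²/(s³·A²)]
Adding exponents of each base unit: kg: 1, m: 2, s: -3, A: -1
SI base units of voltage: kg·m²/(s³·A)

Answer: kg·m²/(s³·A)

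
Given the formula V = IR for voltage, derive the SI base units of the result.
Units of each symbol in V = IR:
  I (current): A
  R (resistance, in ohms): kg·m²/(s³·A²)

Multiplying the contributions: [A] · [kg·m²/(s³·A²)]
Adding exponents of each base unit: kg: 1, m: 2, s: -3, A: -1
SI base units of voltage: kg·m²/(s³·A)

Answer: kg·m²/(s³·A)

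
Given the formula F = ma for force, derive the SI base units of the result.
Units of each symbol in F = ma:
  m (mass): kg
  a (acceleration): m/s²

Multiplying the contributions: [kg] · [m/s²]
Adding exponents of each base unit: kg: 1, m: 1, s: -2
SI base units of force: kg·m/s²

Answer: kg·m/s²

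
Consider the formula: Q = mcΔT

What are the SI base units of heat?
Units of each symbol in Q = mcΔT:
  m (mass): kg
  c (specific heat capacity, in J/(kg·K)): m²/(s²·K)
  ΔT (temperature change): K

Multiplying the contributions: [kg] · [m²/(s²·K)] · [K]
Adding exponents of each base unit: kg: 1, m: 2, s: -2
SI base units of heat: kg·m²/s²

Answer: kg·m²/s²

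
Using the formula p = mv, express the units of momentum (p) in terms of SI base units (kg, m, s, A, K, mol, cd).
Units of each symbol in p = mv:
  m (mass): kg
  v (velocity): m/s

Multiplying the contributions: [kg] · [m/s]
Adding exponents of each base unit: kg: 1, m: 1, s: -1
SI base units of momentum: kg·m/s

Answer: kg·m/s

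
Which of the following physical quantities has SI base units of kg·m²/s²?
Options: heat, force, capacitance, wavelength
Checking the SI base units of each option:
  heat (Q = mcΔT): kg·m²/s²  ✓ matches
  force (F = ma): kg·m/s²  ✗
  capacitance (C = Q/V): s⁴·A²/(kg·m²)  ✗
  wavelength (λ = v/f): m  ✗

Only heat has units kg·m²/s².

Answer: heat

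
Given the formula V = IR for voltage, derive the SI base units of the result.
Units of each symbol in V = IR:
  I (current): A
  R (resistance, in ohms): kg·m²/(s³·A²)

Multiplying the contributions: [A] · [kg·m²/(s³·A²)]
Adding exponents of each base unit: kg: 1, m: 2, s: -3, A: -1
SI base units of voltage: kg·m²/(s³·A)

Answer: kg·m²/(s³·A)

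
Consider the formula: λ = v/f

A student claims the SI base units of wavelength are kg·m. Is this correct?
Units of each symbol in λ = v/f:
  v (wave speed): m/s
  f (frequency): 1/s  → in the denominator, contributes s

Multiplying the contributions: [m/s] · [s]
Adding exponents of each base unit: m: 1
SI base units of wavelength: m

The claimed units kg·m (exponents kg: 1, m: 1) do not match the derived units m (exponents m: 1), so the claim is incorrect.

Answer: No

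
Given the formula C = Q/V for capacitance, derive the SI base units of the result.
Units of each symbol in C = Q/V:
  Q (charge, in coulombs): s·A
  V (voltage, in volts): kg·m²/(s³·A)  → in the denominator, contributes s³·A/(kg·m²)

Multiplying the contributions: [s·A] · [s³·A/(kg·m²)]
Adding exponents of each base unit: kg: -1, m: -2, s: 4, A: 2
SI base units of capacitance: s⁴·A²/(kg·m²)

Answer: s⁴·A²/(kg·m²)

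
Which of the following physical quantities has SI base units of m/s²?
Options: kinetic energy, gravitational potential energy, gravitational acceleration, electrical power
Checking the SI base units of each option:
  kinetic energy (E = ½mv²): kg·m²/s²  ✗
  gravitational potential energy (U = -GMm/r): kg·m²/s²  ✗
  gravitational acceleration (g = GM/r²): m/s²  ✓ matches
  electrical power (P = IV): kg·m²/s³  ✗

Only gravitational acceleration has units m/s².

Answer: gravitational acceleration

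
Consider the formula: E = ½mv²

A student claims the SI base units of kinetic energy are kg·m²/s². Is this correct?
Units of each symbol in E = ½mv²:
  m (mass): kg
  v (speed): m/s  → to the power 2, contributes m²/s²
  The factor ½ is dimensionless.

Multiplying the contributions: [kg] · [m²/s²]
Adding exponents of each base unit: kg: 1, m: 2, s: -2
SI base units of kinetic energy: kg·m²/s²

The claimed units kg·m²/s² match the derived units, so the claim is correct.

Answer: Yes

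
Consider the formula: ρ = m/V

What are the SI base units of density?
Units of each symbol in ρ = m/V:
  m (mass): kg
  V (volume): m³  → in the denominator, contributes 1/m³

Multiplying the contributions: [kg] · [1/m³]
Adding exponents of each base unit: kg: 1, m: -3
SI base units of density: kg/m³

Answer: kg/m³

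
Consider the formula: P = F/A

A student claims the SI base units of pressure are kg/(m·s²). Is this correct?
Units of each symbol in P = F/A:
  F (force): kg·m/s²
  A (area): m²  → in the denominator, contributes 1/m²

Multiplying the contributions: [kg·m/s²] · [1/m²]
Adding exponents of each base unit: kg: 1, m: -1, s: -2
SI base units of pressure: kg/(m·s²)

The claimed units kg/(m·s²) match the derived units, so the claim is correct.

Answer: Yes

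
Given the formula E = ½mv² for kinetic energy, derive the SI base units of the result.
Units of each symbol in E = ½mv²:
  m (mass): kg
  v (speed): m/s  → to the power 2, contributes m²/s²
  The factor ½ is dimensionless.

Multiplying the contributions: [kg] · [m²/s²]
Adding exponents of each base unit: kg: 1, m: 2, s: -2
SI base units of kinetic energy: kg·m²/s²

Answer: kg·m²/s²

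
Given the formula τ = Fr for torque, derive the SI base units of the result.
Units of each symbol in τ = Fr:
  F (force): kg·m/s²
  r (lever arm): m

Multiplying the contributions: [kg·m/s²] · [m]
Adding exponents of each base unit: kg: 1, m: 2, s: -2
SI base units of torque: kg·m²/s²

Answer: kg·m²/s²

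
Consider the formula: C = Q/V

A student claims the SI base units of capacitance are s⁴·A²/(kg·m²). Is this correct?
Units of each symbol in C = Q/V:
  Q (charge, in coulombs): s·A
  V (voltage, in volts): kg·m²/(s³·A)  → in the denominator, contributes s³·A/(kg·m²)

Multiplying the contributions: [s·A] · [s³·A/(kg·m²)]
Adding exponents of each base unit: kg: -1, m: -2, s: 4, A: 2
SI base units of capacitance: s⁴·A²/(kg·m²)

The claimed units s⁴·A²/(kg·m²) match the derived units, so the claim is correct.

Answer: Yes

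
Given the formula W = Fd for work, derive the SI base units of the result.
Units of each symbol in W = Fd:
  F (force): kg·m/s²
  d (displacement): m

Multiplying the contributions: [kg·m/s²] · [m]
Adding exponents of each base unit: kg: 1, m: 2, s: -2
SI base units of work: kg·m²/s²

Answer: kg·m²/s²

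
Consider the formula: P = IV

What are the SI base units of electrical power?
Units of each symbol in P = IV:
  I (current): A
  V (voltage, in volts): kg·m²/(s³·A)

Multiplying the contributions: [A] · [kg·m²/(s³·A)]
Adding exponents of each base unit: kg: 1, m: 2, s: -3
SI base units of electrical power: kg·m²/s³

Answer: kg·m²/s³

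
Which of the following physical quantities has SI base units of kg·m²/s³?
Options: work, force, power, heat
Checking the SI base units of each option:
  work (W = Fd): kg·m²/s²  ✗
  force (F = ma): kg·m/s²  ✗
  power (P = W/t): kg·m²/s³  ✓ matches
  heat (Q = mcΔT): kg·m²/s²  ✗

Only power has units kg·m²/s³.

Answer: power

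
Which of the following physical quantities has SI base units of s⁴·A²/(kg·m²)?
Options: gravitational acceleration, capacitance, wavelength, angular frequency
Checking the SI base units of each option:
  gravitational acceleration (g = GM/r²): m/s²  ✗
  capacitance (C = Q/V): s⁴·A²/(kg·m²)  ✓ matches
  wavelength (λ = v/f): m  ✗
  angular frequency (ω = 2πf): 1/s  ✗

Only capacitance has units s⁴·A²/(kg·m²).

Answer: capacitance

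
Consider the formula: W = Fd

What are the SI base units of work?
Units of each symbol in W = Fd:
  F (force): kg·m/s²
  d (displacement): m

Multiplying the contributions: [kg·m/s²] · [m]
Adding exponents of each base unit: kg: 1, m: 2, s: -2
SI base units of work: kg·m²/s²

Answer: kg·m²/s²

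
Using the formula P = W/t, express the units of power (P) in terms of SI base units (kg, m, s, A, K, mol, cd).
Units of each symbol in P = W/t:
  W (work): kg·m²/s²
  t (time): s  → in the denominator, contributes 1/s

Multiplying the contributions: [kg·m²/s²] · [1/s]
Adding exponents of each base unit: kg: 1, m: 2, s: -3
SI base units of power: kg·m²/s³

Answer: kg·m²/s³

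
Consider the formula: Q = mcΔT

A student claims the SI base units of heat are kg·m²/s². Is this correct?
Units of each symbol in Q = mcΔT:
  m (mass): kg
  c (specific heat capacity, in J/(kg·K)): m²/(s²·K)
  ΔT (temperature change): K

Multiplying the contributions: [kg] · [m²/(s²·K)] · [K]
Adding exponents of each base unit: kg: 1, m: 2, s: -2
SI base units of heat: kg·m²/s²

The claimed units kg·m²/s² match the derived units, so the claim is correct.

Answer: Yes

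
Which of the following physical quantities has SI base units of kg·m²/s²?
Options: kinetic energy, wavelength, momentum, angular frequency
Checking the SI base units of each option:
  kinetic energy (E = ½mv²): kg·m²/s²  ✓ matches
  wavelength (λ = v/f): m  ✗
  momentum (p = mv): kg·m/s  ✗
  angular frequency (ω = 2πf): 1/s  ✗

Only kinetic energy has units kg·m²/s².

Answer: kinetic energy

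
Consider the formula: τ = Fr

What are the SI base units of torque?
Units of each symbol in τ = Fr:
  F (force): kg·m/s²
  r (lever arm): m

Multiplying the contributions: [kg·m/s²] · [m]
Adding exponents of each base unit: kg: 1, m: 2, s: -2
SI base units of torque: kg·m²/s²

Answer: kg·m²/s²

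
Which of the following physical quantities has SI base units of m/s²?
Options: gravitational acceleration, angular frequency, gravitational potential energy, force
Checking the SI base units of each option:
  gravitational acceleration (g = GM/r²): m/s²  ✓ matches
  angular frequency (ω = 2πf): 1/s  ✗
  gravitational potential energy (U = -GMm/r): kg·m²/s²  ✗
  force (F = ma): kg·m/s²  ✗

Only gravitational acceleration has units m/s².

Answer: gravitational acceleration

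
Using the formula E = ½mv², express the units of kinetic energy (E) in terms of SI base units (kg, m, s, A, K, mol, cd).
Units of each symbol in E = ½mv²:
  m (mass): kg
  v (speed): m/s  → to the power 2, contributes m²/s²
  The factor ½ is dimensionless.

Multiplying the contributions: [kg] · [m²/s²]
Adding exponents of each base unit: kg: 1, m: 2, s: -2
SI base units of kinetic energy: kg·m²/s²

Answer: kg·m²/s²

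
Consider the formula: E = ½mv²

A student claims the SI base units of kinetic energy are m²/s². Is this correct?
Units of each symbol in E = ½mv²:
  m (mass): kg
  v (speed): m/s  → to the power 2, contributes m²/s²
  The factor ½ is dimensionless.

Multiplying the contributions: [kg] · [m²/s²]
Adding exponents of each base unit: kg: 1, m: 2, s: -2
SI base units of kinetic energy: kg·m²/s²

The claimed units m²/s² (exponents m: 2, s: -2) do not match the derived units kg·m²/s² (exponents kg: 1, m: 2, s: -2), so the claim is incorrect.

Answer: No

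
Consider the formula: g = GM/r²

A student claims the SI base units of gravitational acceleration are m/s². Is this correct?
Units of each symbol in g = GM/r²:
  G (gravitational constant): m³/(kg·s²)
  M (mass): kg
  r (distance): m  → to the power 2 in the denominator, contributes 1/m²

Multiplying the contributions: [m³/(kg·s²)] · [kg] · [1/m²]
Adding exponents of each base unit: m: 1, s: -2
SI base units of gravitational acceleration: m/s²

The claimed units m/s² match the derived units, so the claim is correct.

Answer: Yes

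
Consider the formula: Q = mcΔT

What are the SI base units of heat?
Units of each symbol in Q = mcΔT:
  m (mass): kg
  c (specific heat capacity, in J/(kg·K)): m²/(s²·K)
  ΔT (temperature change): K

Multiplying the contributions: [kg] · [m²/(s²·K)] · [K]
Adding exponents of each base unit: kg: 1, m: 2, s: -2
SI base units of heat: kg·m²/s²

Answer: kg·m²/s²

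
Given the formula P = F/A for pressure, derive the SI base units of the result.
Units of each symbol in P = F/A:
  F (force): kg·m/s²
  A (area): m²  → in the denominator, contributes 1/m²

Multiplying the contributions: [kg·m/s²] · [1/m²]
Adding exponents of each base unit: kg: 1, m: -1, s: -2
SI base units of pressure: kg/(m·s²)

Answer: kg/(m·s²)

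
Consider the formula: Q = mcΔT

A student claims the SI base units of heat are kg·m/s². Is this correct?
Units of each symbol in Q = mcΔT:
  m (mass): kg
  c (specific heat capacity, in J/(kg·K)): m²/(s²·K)
  ΔT (temperature change): K

Multiplying the contributions: [kg] · [m²/(s²·K)] · [K]
Adding exponents of each base unit: kg: 1, m: 2, s: -2
SI base units of heat: kg·m²/s²

The claimed units kg·m/s² (exponents kg: 1, m: 1, s: -2) do not match the derived units kg·m²/s² (exponents kg: 1, m: 2, s: -2), so the claim is incorrect.

Answer: No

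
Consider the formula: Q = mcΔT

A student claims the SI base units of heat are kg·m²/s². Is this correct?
Units of each symbol in Q = mcΔT:
  m (mass): kg
  c (specific heat capacity, in J/(kg·K)): m²/(s²·K)
  ΔT (temperature change): K

Multiplying the contributions: [kg] · [m²/(s²·K)] · [K]
Adding exponents of each base unit: kg: 1, m: 2, s: -2
SI base units of heat: kg·m²/s²

The claimed units kg·m²/s² match the derived units, so the claim is correct.

Answer: Yes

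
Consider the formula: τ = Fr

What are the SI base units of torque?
Units of each symbol in τ = Fr:
  F (force): kg·m/s²
  r (lever arm): m

Multiplying the contributions: [kg·m/s²] · [m]
Adding exponents of each base unit: kg: 1, m: 2, s: -2
SI base units of torque: kg·m²/s²

Answer: kg·m²/s²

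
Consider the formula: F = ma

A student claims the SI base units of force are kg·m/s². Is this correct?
Units of each symbol in F = ma:
  m (mass): kg
  a (acceleration): m/s²

Multiplying the contributions: [kg] · [m/s²]
Adding exponents of each base unit: kg: 1, m: 1, s: -2
SI base units of force: kg·m/s²

The claimed units kg·m/s² match the derived units, so the claim is correct.

Answer: Yes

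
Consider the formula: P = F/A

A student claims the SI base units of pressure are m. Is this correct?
Units of each symbol in P = F/A:
  F (force): kg·m/s²
  A (area): m²  → in the denominator, contributes 1/m²

Multiplying the contributions: [kg·m/s²] · [1/m²]
Adding exponents of each base unit: kg: 1, m: -1, s: -2
SI base units of pressure: kg/(m·s²)

The claimed units m (exponents m: 1) do not match the derived units kg/(m·s²) (exponents kg: 1, m: -1, s: -2), so the claim is incorrect.

Answer: No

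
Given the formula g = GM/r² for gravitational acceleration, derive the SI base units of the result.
Units of each symbol in g = GM/r²:
  G (gravitational constant): m³/(kg·s²)
  M (mass): kg
  r (distance): m  → to the power 2 in the denominator, contributes 1/m²

Multiplying the contributions: [m³/(kg·s²)] · [kg] · [1/m²]
Adding exponents of each base unit: m: 1, s: -2
SI base units of gravitational acceleration: m/s²

Answer: m/s²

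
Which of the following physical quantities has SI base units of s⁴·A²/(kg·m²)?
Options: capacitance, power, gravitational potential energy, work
Checking the SI base units of each option:
  capacitance (C = Q/V): s⁴·A²/(kg·m²)  ✓ matches
  power (P = W/t): kg·m²/s³  ✗
  gravitational potential energy (U = -GMm/r): kg·m²/s²  ✗
  work (W = Fd): kg·m²/s²  ✗

Only capacitance has units s⁴·A²/(kg·m²).

Answer: capacitance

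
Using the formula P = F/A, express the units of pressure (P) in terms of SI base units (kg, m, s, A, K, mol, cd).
Units of each symbol in P = F/A:
  F (force): kg·m/s²
  A (area): m²  → in the denominator, contributes 1/m²

Multiplying the contributions: [kg·m/s²] · [1/m²]
Adding exponents of each base unit: kg: 1, m: -1, s: -2
SI base units of pressure: kg/(m·s²)

Answer: kg/(m·s²)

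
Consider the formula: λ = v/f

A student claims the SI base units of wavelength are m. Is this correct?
Units of each symbol in λ = v/f:
  v (wave speed): m/s
  f (frequency): 1/s  → in the denominator, contributes s

Multiplying the contributions: [m/s] · [s]
Adding exponents of each base unit: m: 1
SI base units of wavelength: m

The claimed units m match the derived units, so the claim is correct.

Answer: Yes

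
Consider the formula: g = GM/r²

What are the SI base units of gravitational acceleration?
Units of each symbol in g = GM/r²:
  G (gravitational constant): m³/(kg·s²)
  M (mass): kg
  r (distance): m  → to the power 2 in the denominator, contributes 1/m²

Multiplying the contributions: [m³/(kg·s²)] · [kg] · [1/m²]
Adding exponents of each base unit: m: 1, s: -2
SI base units of gravitational acceleration: m/s²

Answer: m/s²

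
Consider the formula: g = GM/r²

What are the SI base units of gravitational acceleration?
Units of each symbol in g = GM/r²:
  G (gravitational constant): m³/(kg·s²)
  M (mass): kg
  r (distance): m  → to the power 2 in the denominator, contributes 1/m²

Multiplying the contributions: [m³/(kg·s²)] · [kg] · [1/m²]
Adding exponents of each base unit: m: 1, s: -2
SI base units of gravitational acceleration: m/s²

Answer: m/s²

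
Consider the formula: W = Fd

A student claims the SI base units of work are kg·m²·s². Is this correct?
Units of each symbol in W = Fd:
  F (force): kg·m/s²
  d (displacement): m

Multiplying the contributions: [kg·m/s²] · [m]
Adding exponents of each base unit: kg: 1, m: 2, s: -2
SI base units of work: kg·m²/s²

The claimed units kg·m²·s² (exponents kg: 1, m: 2, s: 2) do not match the derived units kg·m²/s² (exponents kg: 1, m: 2, s: -2), so the claim is incorrect.

Answer: No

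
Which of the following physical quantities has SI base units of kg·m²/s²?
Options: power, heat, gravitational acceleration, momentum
Checking the SI base units of each option:
  power (P = W/t): kg·m²/s³  ✗
  heat (Q = mcΔT): kg·m²/s²  ✓ matches
  gravitational acceleration (g = GM/r²): m/s²  ✗
  momentum (p = mv): kg·m/s  ✗

Only heat has units kg·m²/s².

Answer: heat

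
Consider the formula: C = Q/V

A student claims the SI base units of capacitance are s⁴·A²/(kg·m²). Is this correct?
Units of each symbol in C = Q/V:
  Q (charge, in coulombs): s·A
  V (voltage, in volts): kg·m²/(s³·A)  → in the denominator, contributes s³·A/(kg·m²)

Multiplying the contributions: [s·A] · [s³·A/(kg·m²)]
Adding exponents of each base unit: kg: -1, m: -2, s: 4, A: 2
SI base units of capacitance: s⁴·A²/(kg·m²)

The claimed units s⁴·A²/(kg·m²) match the derived units, so the claim is correct.

Answer: Yes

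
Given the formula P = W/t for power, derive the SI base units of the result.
Units of each symbol in P = W/t:
  W (work): kg·m²/s²
  t (time): s  → in the denominator, contributes 1/s

Multiplying the contributions: [kg·m²/s²] · [1/s]
Adding exponents of each base unit: kg: 1, m: 2, s: -3
SI base units of power: kg·m²/s³

Answer: kg·m²/s³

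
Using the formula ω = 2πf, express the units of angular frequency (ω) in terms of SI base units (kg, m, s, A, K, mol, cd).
Units of each symbol in ω = 2πf:
  f (frequency): 1/s
  The factor 2π is dimensionless.

Multiplying the contributions: [1/s]
Adding exponents of each base unit: s: -1
SI base units of angular frequency: 1/s

Answer: 1/s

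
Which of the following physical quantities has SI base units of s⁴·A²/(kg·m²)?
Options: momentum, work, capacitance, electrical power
Checking the SI base units of each option:
  momentum (p = mv): kg·m/s  ✗
  work (W = Fd): kg·m²/s²  ✗
  capacitance (C = Q/V): s⁴·A²/(kg·m²)  ✓ matches
  electrical power (P = IV): kg·m²/s³  ✗

Only capacitance has units s⁴·A²/(kg·m²).

Answer: capacitance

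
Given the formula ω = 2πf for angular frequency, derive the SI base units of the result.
Units of each symbol in ω = 2πf:
  f (frequency): 1/s
  The factor 2π is dimensionless.

Multiplying the contributions: [1/s]
Adding exponents of each base unit: s: -1
SI base units of angular frequency: 1/s

Answer: 1/s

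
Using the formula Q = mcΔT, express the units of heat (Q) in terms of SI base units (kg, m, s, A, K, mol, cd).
Units of each symbol in Q = mcΔT:
  m (mass): kg
  c (specific heat capacity, in J/(kg·K)): m²/(s²·K)
  ΔT (temperature change): K

Multiplying the contributions: [kg] · [m²/(s²·K)] · [K]
Adding exponents of each base unit: kg: 1, m: 2, s: -2
SI base units of heat: kg·m²/s²

Answer: kg·m²/s²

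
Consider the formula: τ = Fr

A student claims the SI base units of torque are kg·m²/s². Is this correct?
Units of each symbol in τ = Fr:
  F (force): kg·m/s²
  r (lever arm): m

Multiplying the contributions: [kg·m/s²] · [m]
Adding exponents of each base unit: kg: 1, m: 2, s: -2
SI base units of torque: kg·m²/s²

The claimed units kg·m²/s² match the derived units, so the claim is correct.

Answer: Yes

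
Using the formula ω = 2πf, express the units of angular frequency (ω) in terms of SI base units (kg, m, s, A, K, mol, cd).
Units of each symbol in ω = 2πf:
  f (frequency): 1/s
  The factor 2π is dimensionless.

Multiplying the contributions: [1/s]
Adding exponents of each base unit: s: -1
SI base units of angular frequency: 1/s

Answer: 1/s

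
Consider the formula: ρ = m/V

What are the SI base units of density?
Units of each symbol in ρ = m/V:
  m (mass): kg
  V (volume): m³  → in the denominator, contributes 1/m³

Multiplying the contributions: [kg] · [1/m³]
Adding exponents of each base unit: kg: 1, m: -3
SI base units of density: kg/m³

Answer: kg/m³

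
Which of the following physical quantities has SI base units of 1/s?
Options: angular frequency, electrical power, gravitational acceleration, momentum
Checking the SI base units of each option:
  angular frequency (ω = 2πf): 1/s  ✓ matches
  electrical power (P = IV): kg·m²/s³  ✗
  gravitational acceleration (g = GM/r²): m/s²  ✗
  momentum (p = mv): kg·m/s  ✗

Only angular frequency has units 1/s.

Answer: angular frequency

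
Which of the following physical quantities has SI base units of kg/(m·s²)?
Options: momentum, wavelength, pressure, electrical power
Checking the SI base units of each option:
  momentum (p = mv): kg·m/s  ✗
  wavelength (λ = v/f): m  ✗
  pressure (P = F/A): kg/(m·s²)  ✓ matches
  electrical power (P = IV): kg·m²/s³  ✗

Only pressure has units kg/(m·s²).

Answer: pressure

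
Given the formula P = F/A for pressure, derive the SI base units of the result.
Units of each symbol in P = F/A:
  F (force): kg·m/s²
  A (area): m²  → in the denominator, contributes 1/m²

Multiplying the contributions: [kg·m/s²] · [1/m²]
Adding exponents of each base unit: kg: 1, m: -1, s: -2
SI base units of pressure: kg/(m·s²)

Answer: kg/(m·s²)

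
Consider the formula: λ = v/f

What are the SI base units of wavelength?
Units of each symbol in λ = v/f:
  v (wave speed): m/s
  f (frequency): 1/s  → in the denominator, contributes s

Multiplying the contributions: [m/s] · [s]
Adding exponents of each base unit: m: 1
SI base units of wavelength: m

Answer: m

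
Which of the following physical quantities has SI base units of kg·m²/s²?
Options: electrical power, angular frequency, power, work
Checking the SI base units of each option:
  electrical power (P = IV): kg·m²/s³  ✗
  angular frequency (ω = 2πf): 1/s  ✗
  power (P = W/t): kg·m²/s³  ✗
  work (W = Fd): kg·m²/s²  ✓ matches

Only work has units kg·m²/s².

Answer: work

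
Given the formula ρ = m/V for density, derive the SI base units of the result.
Units of each symbol in ρ = m/V:
  m (mass): kg
  V (volume): m³  → in the denominator, contributes 1/m³

Multiplying the contributions: [kg] · [1/m³]
Adding exponents of each base unit: kg: 1, m: -3
SI base units of density: kg/m³

Answer: kg/m³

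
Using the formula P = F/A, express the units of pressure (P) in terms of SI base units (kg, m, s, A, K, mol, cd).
Units of each symbol in P = F/A:
  F (force): kg·m/s²
  A (area): m²  → in the denominator, contributes 1/m²

Multiplying the contributions: [kg·m/s²] · [1/m²]
Adding exponents of each base unit: kg: 1, m: -1, s: -2
SI base units of pressure: kg/(m·s²)

Answer: kg/(m·s²)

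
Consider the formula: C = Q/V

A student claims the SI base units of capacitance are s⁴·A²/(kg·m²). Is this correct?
Units of each symbol in C = Q/V:
  Q (charge, in coulombs): s·A
  V (voltage, in volts): kg·m²/(s³·A)  → in the denominator, contributes s³·A/(kg·m²)

Multiplying the contributions: [s·A] · [s³·A/(kg·m²)]
Adding exponents of each base unit: kg: -1, m: -2, s: 4, A: 2
SI base units of capacitance: s⁴·A²/(kg·m²)

The claimed units s⁴·A²/(kg·m²) match the derived units, so the claim is correct.

Answer: Yes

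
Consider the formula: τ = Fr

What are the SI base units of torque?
Units of each symbol in τ = Fr:
  F (force): kg·m/s²
  r (lever arm): m

Multiplying the contributions: [kg·m/s²] · [m]
Adding exponents of each base unit: kg: 1, m: 2, s: -2
SI base units of torque: kg·m²/s²

Answer: kg·m²/s²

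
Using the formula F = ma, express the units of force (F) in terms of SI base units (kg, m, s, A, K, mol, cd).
Units of each symbol in F = ma:
  m (mass): kg
  a (acceleration): m/s²

Multiplying the contributions: [kg] · [m/s²]
Adding exponents of each base unit: kg: 1, m: 1, s: -2
SI base units of force: kg·m/s²

Answer: kg·m/s²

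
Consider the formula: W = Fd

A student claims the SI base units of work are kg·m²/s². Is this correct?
Units of each symbol in W = Fd:
  F (force): kg·m/s²
  d (displacement): m

Multiplying the contributions: [kg·m/s²] · [m]
Adding exponents of each base unit: kg: 1, m: 2, s: -2
SI base units of work: kg·m²/s²

The claimed units kg·m²/s² match the derived units, so the claim is correct.

Answer: Yes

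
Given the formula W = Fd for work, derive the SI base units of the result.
Units of each symbol in W = Fd:
  F (force): kg·m/s²
  d (displacement): m

Multiplying the contributions: [kg·m/s²] · [m]
Adding exponents of each base unit: kg: 1, m: 2, s: -2
SI base units of work: kg·m²/s²

Answer: kg·m²/s²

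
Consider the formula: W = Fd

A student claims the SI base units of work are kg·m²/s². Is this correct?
Units of each symbol in W = Fd:
  F (force): kg·m/s²
  d (displacement): m

Multiplying the contributions: [kg·m/s²] · [m]
Adding exponents of each base unit: kg: 1, m: 2, s: -2
SI base units of work: kg·m²/s²

The claimed units kg·m²/s² match the derived units, so the claim is correct.

Answer: Yes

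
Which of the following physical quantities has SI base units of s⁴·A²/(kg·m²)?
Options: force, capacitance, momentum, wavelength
Checking the SI base units of each option:
  force (F = ma): kg·m/s²  ✗
  capacitance (C = Q/V): s⁴·A²/(kg·m²)  ✓ matches
  momentum (p = mv): kg·m/s  ✗
  wavelength (λ = v/f): m  ✗

Only capacitance has units s⁴·A²/(kg·m²).

Answer: capacitance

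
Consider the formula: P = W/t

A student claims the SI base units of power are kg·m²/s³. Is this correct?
Units of each symbol in P = W/t:
  W (work): kg·m²/s²
  t (time): s  → in the denominator, contributes 1/s

Multiplying the contributions: [kg·m²/s²] · [1/s]
Adding exponents of each base unit: kg: 1, m: 2, s: -3
SI base units of power: kg·m²/s³

The claimed units kg·m²/s³ match the derived units, so the claim is correct.

Answer: Yes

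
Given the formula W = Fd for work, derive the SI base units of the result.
Units of each symbol in W = Fd:
  F (force): kg·m/s²
  d (displacement): m

Multiplying the contributions: [kg·m/s²] · [m]
Adding exponents of each base unit: kg: 1, m: 2, s: -2
SI base units of work: kg·m²/s²

Answer: kg·m²/s²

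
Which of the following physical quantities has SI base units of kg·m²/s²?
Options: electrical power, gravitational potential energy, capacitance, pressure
Checking the SI base units of each option:
  electrical power (P = IV): kg·m²/s³  ✗
  gravitational potential energy (U = -GMm/r): kg·m²/s²  ✓ matches
  capacitance (C = Q/V): s⁴·A²/(kg·m²)  ✗
  pressure (P = F/A): kg/(m·s²)  ✗

Only gravitational potential energy has units kg·m²/s².

Answer: gravitational potential energy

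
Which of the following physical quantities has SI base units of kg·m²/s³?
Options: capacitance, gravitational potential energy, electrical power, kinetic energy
Checking the SI base units of each option:
  capacitance (C = Q/V): s⁴·A²/(kg·m²)  ✗
  gravitational potential energy (U = -GMm/r): kg·m²/s²  ✗
  electrical power (P = IV): kg·m²/s³  ✓ matches
  kinetic energy (E = ½mv²): kg·m²/s²  ✗

Only electrical power has units kg·m²/s³.

Answer: electrical power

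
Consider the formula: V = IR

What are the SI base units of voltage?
Units of each symbol in V = IR:
  I (current): A
  R (resistance, in ohms): kg·m²/(s³·A²)

Multiplying the contributions: [A] · [kg·m²/(s³·A²)]
Adding exponents of each base unit: kg: 1, m: 2, s: -3, A: -1
SI base units of voltage: kg·m²/(s³·A)

Answer: kg·m²/(s³·A)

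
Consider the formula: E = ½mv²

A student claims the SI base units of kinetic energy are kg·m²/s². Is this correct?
Units of each symbol in E = ½mv²:
  m (mass): kg
  v (speed): m/s  → to the power 2, contributes m²/s²
  The factor ½ is dimensionless.

Multiplying the contributions: [kg] · [m²/s²]
Adding exponents of each base unit: kg: 1, m: 2, s: -2
SI base units of kinetic energy: kg·m²/s²

The claimed units kg·m²/s² match the derived units, so the claim is correct.

Answer: Yes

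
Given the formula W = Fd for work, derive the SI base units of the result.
Units of each symbol in W = Fd:
  F (force): kg·m/s²
  d (displacement): m

Multiplying the contributions: [kg·m/s²] · [m]
Adding exponents of each base unit: kg: 1, m: 2, s: -2
SI base units of work: kg·m²/s²

Answer: kg·m²/s²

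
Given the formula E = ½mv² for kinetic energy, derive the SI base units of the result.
Units of each symbol in E = ½mv²:
  m (mass): kg
  v (speed): m/s  → to the power 2, contributes m²/s²
  The factor ½ is dimensionless.

Multiplying the contributions: [kg] · [m²/s²]
Adding exponents of each base unit: kg: 1, m: 2, s: -2
SI base units of kinetic energy: kg·m²/s²

Answer: kg·m²/s²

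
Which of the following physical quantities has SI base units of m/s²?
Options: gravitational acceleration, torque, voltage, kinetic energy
Checking the SI base units of each option:
  gravitational acceleration (g = GM/r²): m/s²  ✓ matches
  torque (τ = Fr): kg·m²/s²  ✗
  voltage (V = IR): kg·m²/(s³·A)  ✗
  kinetic energy (E = ½mv²): kg·m²/s²  ✗

Only gravitational acceleration has units m/s².

Answer: gravitational acceleration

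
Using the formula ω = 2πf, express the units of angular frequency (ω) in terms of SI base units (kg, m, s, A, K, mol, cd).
Units of each symbol in ω = 2πf:
  f (frequency): 1/s
  The factor 2π is dimensionless.

Multiplying the contributions: [1/s]
Adding exponents of each base unit: s: -1
SI base units of angular frequency: 1/s

Answer: 1/s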